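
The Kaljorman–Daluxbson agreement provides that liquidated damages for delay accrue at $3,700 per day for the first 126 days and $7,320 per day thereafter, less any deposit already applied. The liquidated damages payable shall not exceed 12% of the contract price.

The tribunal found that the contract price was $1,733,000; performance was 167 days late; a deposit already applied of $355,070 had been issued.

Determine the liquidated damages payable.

$207,960

First 126 days: 126 × $3,700 = $466,200
Remaining days: (167 − 126) × $7,320 = $300,120
Accrued per-day damages: $466,200 + $300,120 = $766,320
Less deposit already applied: $766,320 − $355,070 = $411,250
Cap: 12% of $1,733,000 = $207,960
Cap at $207,960: $411,250 exceeds the cap → $207,960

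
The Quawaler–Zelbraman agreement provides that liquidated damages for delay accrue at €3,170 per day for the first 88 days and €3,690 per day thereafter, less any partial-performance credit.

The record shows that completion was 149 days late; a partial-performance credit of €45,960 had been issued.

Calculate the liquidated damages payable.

First 88 days: 88 × €3,170 = €278,960
Remaining days: (149 − 88) × €3,690 = €225,090
Accrued per-day damages: €278,960 + €225,090 = €504,050
Less partial-performance credit: €504,050 − €45,960 = €458,090

€458,090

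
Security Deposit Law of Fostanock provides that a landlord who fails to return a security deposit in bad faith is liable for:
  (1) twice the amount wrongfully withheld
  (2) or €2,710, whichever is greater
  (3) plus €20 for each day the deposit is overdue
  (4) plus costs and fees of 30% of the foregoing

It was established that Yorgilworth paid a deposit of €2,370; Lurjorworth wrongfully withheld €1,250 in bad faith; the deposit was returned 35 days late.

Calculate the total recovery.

Doubled: 2 × €1,250 = €2,500
Minimum €2,710: €2,500 is below the minimum → €2,710
Late-return penalty: 35 × €20 = €700
Damages plus late penalty: €2,710 + €700 = €3,410
Costs and fees: 30% of €3,410 = €1,023
Total recovery: €3,410 + €1,023 = €4,433

€4,433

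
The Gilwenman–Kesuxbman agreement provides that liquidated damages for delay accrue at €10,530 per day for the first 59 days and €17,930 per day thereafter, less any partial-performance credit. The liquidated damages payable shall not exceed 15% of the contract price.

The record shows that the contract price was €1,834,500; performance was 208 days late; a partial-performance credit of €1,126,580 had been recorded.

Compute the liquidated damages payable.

€275,175

First 59 days: 59 × €10,530 = €621,270
Remaining days: (208 − 59) × €17,930 = €2,671,570
Accrued per-day damages: €621,270 + €2,671,570 = €3,292,840
Less partial-performance credit: €3,292,840 − €1,126,580 = €2,166,260
Cap: 15% of €1,834,500 = €275,175
Cap at €275,175: €2,166,260 exceeds the cap → €275,175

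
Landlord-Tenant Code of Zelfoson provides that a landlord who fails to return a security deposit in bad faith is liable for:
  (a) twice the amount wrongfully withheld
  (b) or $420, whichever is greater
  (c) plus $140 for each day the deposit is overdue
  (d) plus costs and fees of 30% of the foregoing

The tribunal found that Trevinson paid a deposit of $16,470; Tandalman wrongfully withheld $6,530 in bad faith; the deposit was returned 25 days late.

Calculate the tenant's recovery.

$21,528

Doubled: 2 × $6,530 = $13,060
Minimum $420: $13,060 meets the minimum, no increase.
Late-return penalty: 25 × $140 = $3,500
Damages plus late penalty: $13,060 + $3,500 = $16,560
Costs and fees: 30% of $16,560 = $4,968
Total recovery: $16,560 + $4,968 = $21,528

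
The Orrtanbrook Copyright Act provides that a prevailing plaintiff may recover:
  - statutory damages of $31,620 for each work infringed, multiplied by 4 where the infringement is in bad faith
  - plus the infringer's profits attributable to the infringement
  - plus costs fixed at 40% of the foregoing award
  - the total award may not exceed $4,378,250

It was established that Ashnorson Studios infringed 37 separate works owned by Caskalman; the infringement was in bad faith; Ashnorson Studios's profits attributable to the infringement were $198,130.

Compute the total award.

$4,378,250

Statutory damages: 37 × $31,620 = $1,169,940
Multiplied by 4: 4 × $1,169,940 = $4,679,760
Combined award: $4,679,760 + $198,130 = $4,877,890
Costs: 40% of $4,877,890 = $1,951,156
Award plus costs: $4,877,890 + $1,951,156 = $6,829,046
Cap at $4,378,250: $6,829,046 exceeds the cap → $4,378,250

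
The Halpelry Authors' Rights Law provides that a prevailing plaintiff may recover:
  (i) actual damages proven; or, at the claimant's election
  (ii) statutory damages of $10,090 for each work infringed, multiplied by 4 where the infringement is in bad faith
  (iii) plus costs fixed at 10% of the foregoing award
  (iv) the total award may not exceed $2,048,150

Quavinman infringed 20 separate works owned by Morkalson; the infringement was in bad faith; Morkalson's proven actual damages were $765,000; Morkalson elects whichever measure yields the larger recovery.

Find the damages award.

Award: $887,920

Statutory damages: 20 × $10,090 = $201,800
Multiplied by 4: 4 × $201,800 = $807,200
Greater of actual damages ($765,000) or enhanced statutory damages ($807,200): $807,200
Costs: 10% of $807,200 = $80,720
Award plus costs: $807,200 + $80,720 = $887,920
Cap at $2,048,150: $887,920 is within the cap, no reduction.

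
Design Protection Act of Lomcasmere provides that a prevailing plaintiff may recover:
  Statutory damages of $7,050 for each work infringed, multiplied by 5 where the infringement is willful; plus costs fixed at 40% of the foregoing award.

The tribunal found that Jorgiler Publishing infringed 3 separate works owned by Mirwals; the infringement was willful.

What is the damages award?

$148,050

Statutory damages: 3 × $7,050 = $21,150
Multiplied by 5: 5 × $21,150 = $105,750
Costs: 40% of $105,750 = $42,300
Award plus costs: $105,750 + $42,300 = $148,050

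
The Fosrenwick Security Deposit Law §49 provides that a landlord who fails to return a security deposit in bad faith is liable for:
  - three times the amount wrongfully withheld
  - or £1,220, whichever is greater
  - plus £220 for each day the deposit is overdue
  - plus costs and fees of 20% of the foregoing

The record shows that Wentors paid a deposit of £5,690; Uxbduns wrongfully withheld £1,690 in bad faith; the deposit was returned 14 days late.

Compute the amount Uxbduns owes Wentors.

Trebled: 3 × £1,690 = £5,070
Minimum £1,220: £5,070 meets the minimum, no increase.
Late-return penalty: 14 × £220 = £3,080
Damages plus late penalty: £5,070 + £3,080 = £8,150
Costs and fees: 20% of £8,150 = £1,630
Total recovery: £8,150 + £1,630 = £9,780

£9,780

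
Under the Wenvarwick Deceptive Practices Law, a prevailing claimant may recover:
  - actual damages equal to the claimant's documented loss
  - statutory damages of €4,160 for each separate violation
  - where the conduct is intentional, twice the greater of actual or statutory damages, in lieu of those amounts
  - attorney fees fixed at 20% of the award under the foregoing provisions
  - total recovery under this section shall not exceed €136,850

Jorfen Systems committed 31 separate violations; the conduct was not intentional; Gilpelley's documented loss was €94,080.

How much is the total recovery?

Statutory damages: 31 × €4,160 = €128,960
Conduct not intentional: the in-lieu enhancement does not apply.
Actual plus statutory damages: €94,080 + €128,960 = €223,040
Attorney fees: 20% of €223,040 = €44,608
Total before cap: €223,040 + €44,608 = €267,648
Cap at €136,850: €267,648 exceeds the cap → €136,850

€136,850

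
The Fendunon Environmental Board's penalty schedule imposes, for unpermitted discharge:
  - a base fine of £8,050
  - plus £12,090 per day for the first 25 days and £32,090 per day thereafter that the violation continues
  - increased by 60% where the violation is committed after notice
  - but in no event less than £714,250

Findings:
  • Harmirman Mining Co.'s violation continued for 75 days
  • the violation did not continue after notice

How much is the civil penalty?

First 25 days: 25 × £12,090 = £302,250
Remaining days: (75 − 25) × £32,090 = £1,604,500
Per-day component: £302,250 + £1,604,500 = £1,906,750
Base plus per-day: £8,050 + £1,906,750 = £1,914,800
The violation did not continue after notice: no 60% increase.
Minimum £714,250: £1,914,800 meets the minimum, no increase.

£1,914,800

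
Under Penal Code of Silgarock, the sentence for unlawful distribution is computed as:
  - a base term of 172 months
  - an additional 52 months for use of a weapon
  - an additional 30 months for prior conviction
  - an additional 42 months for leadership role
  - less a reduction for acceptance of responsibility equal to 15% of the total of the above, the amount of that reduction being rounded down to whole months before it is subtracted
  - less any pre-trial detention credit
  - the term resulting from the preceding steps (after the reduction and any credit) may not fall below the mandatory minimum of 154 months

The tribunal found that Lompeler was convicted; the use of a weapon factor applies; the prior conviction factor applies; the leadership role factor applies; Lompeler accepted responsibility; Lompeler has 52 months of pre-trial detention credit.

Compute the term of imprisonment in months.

Use of a weapon enhancement: +52 months
Prior conviction enhancement: +30 months
Leadership role enhancement: +42 months
Adjusted term: 172 months + 52 months + 30 months + 42 months = 296 months
Acceptance of responsibility reduction: 15% of 296 months = 44 months (rounded down)
After reduction: 296 − 44 = 252 months
Less pre-trial detention credit: 252 months − 52 months = 200 months
Minimum 154 months: 200 months meets the minimum, no increase.

200 months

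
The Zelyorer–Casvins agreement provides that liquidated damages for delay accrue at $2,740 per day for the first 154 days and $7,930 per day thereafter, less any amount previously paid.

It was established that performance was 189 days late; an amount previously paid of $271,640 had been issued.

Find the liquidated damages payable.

First 154 days: 154 × $2,740 = $421,960
Remaining days: (189 − 154) × $7,930 = $277,550
Accrued per-day damages: $421,960 + $277,550 = $699,510
Less amount previously paid: $699,510 − $271,640 = $427,870

Liquidated damages: $427,870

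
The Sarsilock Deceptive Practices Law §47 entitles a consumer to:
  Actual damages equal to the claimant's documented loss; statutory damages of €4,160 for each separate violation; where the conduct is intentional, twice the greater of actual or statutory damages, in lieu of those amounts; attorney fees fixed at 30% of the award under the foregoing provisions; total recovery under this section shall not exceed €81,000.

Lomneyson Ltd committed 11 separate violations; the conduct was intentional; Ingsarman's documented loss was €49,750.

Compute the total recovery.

€81,000

Statutory damages: 11 × €4,160 = €45,760
Greater of actual damages (€49,750) or statutory damages (€45,760): €49,750
Doubled: 2 × €49,750 = €99,500
Attorney fees: 30% of €99,500 = €29,850
Total before cap: €99,500 + €29,850 = €129,350
Cap at €81,000: €129,350 exceeds the cap → €81,000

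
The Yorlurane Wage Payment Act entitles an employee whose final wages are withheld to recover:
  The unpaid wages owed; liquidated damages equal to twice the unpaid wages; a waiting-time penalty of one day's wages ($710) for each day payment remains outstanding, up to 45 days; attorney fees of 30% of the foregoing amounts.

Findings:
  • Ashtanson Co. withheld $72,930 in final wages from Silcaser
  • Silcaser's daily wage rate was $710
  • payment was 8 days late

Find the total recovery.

Doubled: 2 × $72,930 = $145,860
Penalty days: min(8, 45) = 8
Waiting-time penalty: 8 × $710 = $5,680
Subtotal: $72,930 + $145,860 + $5,680 = $224,470
Attorney fees: 30% of $224,470 = $67,341
Total award: $224,470 + $67,341 = $291,811

Total award: $291,811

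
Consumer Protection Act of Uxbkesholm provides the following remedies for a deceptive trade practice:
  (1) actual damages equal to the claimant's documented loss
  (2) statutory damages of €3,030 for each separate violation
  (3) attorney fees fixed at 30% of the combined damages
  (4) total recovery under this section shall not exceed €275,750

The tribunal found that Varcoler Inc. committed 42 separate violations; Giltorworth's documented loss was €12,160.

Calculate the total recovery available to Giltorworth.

Statutory damages: 42 × €3,030 = €127,260
Combined damages: €12,160 + €127,260 = €139,420
Attorney fees: 30% of €139,420 = €41,826
Total before cap: €139,420 + €41,826 = €181,246
Cap at €275,750: €181,246 is within the cap, no reduction.

€181,246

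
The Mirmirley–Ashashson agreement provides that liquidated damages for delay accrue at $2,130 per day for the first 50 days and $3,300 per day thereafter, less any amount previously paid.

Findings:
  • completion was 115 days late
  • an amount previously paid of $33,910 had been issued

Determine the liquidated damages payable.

$287,090

First 50 days: 50 × $2,130 = $106,500
Remaining days: (115 − 50) × $3,300 = $214,500
Accrued per-day damages: $106,500 + $214,500 = $321,000
Less amount previously paid: $321,000 − $33,910 = $287,090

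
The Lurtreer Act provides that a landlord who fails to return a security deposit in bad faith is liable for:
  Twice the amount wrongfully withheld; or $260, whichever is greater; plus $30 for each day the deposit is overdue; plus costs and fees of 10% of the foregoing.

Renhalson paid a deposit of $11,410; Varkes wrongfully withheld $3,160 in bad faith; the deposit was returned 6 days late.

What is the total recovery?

$7,150

Doubled: 2 × $3,160 = $6,320
Minimum $260: $6,320 meets the minimum, no increase.
Late-return penalty: 6 × $30 = $180
Damages plus late penalty: $6,320 + $180 = $6,500
Costs and fees: 10% of $6,500 = $650
Total recovery: $6,500 + $650 = $7,150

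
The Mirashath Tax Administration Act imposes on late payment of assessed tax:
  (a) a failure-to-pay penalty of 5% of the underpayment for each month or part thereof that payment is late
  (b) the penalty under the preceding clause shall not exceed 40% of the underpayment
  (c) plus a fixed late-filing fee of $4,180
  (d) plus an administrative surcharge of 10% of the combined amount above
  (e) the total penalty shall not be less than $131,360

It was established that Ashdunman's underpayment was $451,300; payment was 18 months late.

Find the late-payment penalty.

$203,170

Accrued rate: 5% × 18 = 90%, capped at 40% → 40%
Failure-to-pay penalty: 40% of $451,300 = $180,520
Penalty before surcharge: $180,520 + $4,180 = $184,700
Administrative surcharge: 10% of $184,700 = $18,470
Total penalty: $184,700 + $18,470 = $203,170
Minimum $131,360: $203,170 meets the minimum, no increase.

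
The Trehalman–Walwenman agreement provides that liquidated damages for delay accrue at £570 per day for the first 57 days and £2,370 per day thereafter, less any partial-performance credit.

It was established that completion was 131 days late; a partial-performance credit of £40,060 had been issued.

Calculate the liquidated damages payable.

Liquidated damages: £167,810

First 57 days: 57 × £570 = £32,490
Remaining days: (131 − 57) × £2,370 = £175,380
Accrued per-day damages: £32,490 + £175,380 = £207,870
Less partial-performance credit: £207,870 − £40,060 = £167,810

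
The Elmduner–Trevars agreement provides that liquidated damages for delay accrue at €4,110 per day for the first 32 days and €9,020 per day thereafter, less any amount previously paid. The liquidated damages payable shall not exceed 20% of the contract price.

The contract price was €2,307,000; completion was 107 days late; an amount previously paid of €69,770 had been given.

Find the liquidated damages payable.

Liquidated damages: €461,400

First 32 days: 32 × €4,110 = €131,520
Remaining days: (107 − 32) × €9,020 = €676,500
Accrued per-day damages: €131,520 + €676,500 = €808,020
Less amount previously paid: €808,020 − €69,770 = €738,250
Cap: 20% of €2,307,000 = €461,400
Cap at €461,400: €738,250 exceeds the cap → €461,400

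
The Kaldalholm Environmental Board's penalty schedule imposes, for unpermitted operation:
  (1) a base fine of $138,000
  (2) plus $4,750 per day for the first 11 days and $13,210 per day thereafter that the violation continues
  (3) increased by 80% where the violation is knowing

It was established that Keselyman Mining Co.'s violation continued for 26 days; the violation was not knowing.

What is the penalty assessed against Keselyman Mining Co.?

$388,400

First 11 days: 11 × $4,750 = $52,250
Remaining days: (26 − 11) × $13,210 = $198,150
Per-day component: $52,250 + $198,150 = $250,400
Base plus per-day: $138,000 + $250,400 = $388,400
The violation was not knowing: no 80% increase.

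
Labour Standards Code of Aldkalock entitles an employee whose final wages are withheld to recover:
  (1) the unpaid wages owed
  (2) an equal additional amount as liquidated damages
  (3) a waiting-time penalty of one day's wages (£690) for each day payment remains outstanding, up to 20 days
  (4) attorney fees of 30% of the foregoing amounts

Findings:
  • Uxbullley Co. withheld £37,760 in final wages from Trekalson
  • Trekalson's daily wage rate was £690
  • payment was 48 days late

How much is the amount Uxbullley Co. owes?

Liquidated damages (equal amount): £37,760
Penalty days: min(48, 20) = 20
Waiting-time penalty: 20 × £690 = £13,800
Subtotal: £37,760 + £37,760 + £13,800 = £89,320
Attorney fees: 30% of £89,320 = £26,796
Total award: £89,320 + £26,796 = £116,116

Total award: £116,116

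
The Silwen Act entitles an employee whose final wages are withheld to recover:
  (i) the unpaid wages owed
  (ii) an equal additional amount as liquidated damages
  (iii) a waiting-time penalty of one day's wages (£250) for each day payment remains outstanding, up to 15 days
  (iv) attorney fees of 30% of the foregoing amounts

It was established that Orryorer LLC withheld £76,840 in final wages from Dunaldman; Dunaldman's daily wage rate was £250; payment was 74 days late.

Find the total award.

Liquidated damages (equal amount): £76,840
Penalty days: min(74, 15) = 15
Waiting-time penalty: 15 × £250 = £3,750
Subtotal: £76,840 + £76,840 + £3,750 = £157,430
Attorney fees: 30% of £157,430 = £47,229
Total award: £157,430 + £47,229 = £204,659

£204,659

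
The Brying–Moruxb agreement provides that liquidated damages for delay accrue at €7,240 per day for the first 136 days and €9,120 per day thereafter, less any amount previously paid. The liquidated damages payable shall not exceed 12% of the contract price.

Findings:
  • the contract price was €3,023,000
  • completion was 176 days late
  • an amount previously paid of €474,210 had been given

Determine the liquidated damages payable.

First 136 days: 136 × €7,240 = €984,640
Remaining days: (176 − 136) × €9,120 = €364,800
Accrued per-day damages: €984,640 + €364,800 = €1,349,440
Less amount previously paid: €1,349,440 − €474,210 = €875,230
Cap: 12% of €3,023,000 = €362,760
Cap at €362,760: €875,230 exceeds the cap → €362,760

€362,760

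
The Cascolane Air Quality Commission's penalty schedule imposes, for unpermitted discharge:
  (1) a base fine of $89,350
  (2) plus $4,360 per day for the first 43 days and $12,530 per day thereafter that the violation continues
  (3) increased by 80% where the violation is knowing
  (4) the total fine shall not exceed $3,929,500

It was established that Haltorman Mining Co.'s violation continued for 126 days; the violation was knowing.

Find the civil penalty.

$2,370,276

First 43 days: 43 × $4,360 = $187,480
Remaining days: (126 − 43) × $12,530 = $1,039,990
Per-day component: $187,480 + $1,039,990 = $1,227,470
Base plus per-day: $89,350 + $1,227,470 = $1,316,820
Enhancement: 80% of $1,316,820 = $1,053,456
Enhanced fine: $1,316,820 + $1,053,456 = $2,370,276
Cap at $3,929,500: $2,370,276 is within the cap, no reduction.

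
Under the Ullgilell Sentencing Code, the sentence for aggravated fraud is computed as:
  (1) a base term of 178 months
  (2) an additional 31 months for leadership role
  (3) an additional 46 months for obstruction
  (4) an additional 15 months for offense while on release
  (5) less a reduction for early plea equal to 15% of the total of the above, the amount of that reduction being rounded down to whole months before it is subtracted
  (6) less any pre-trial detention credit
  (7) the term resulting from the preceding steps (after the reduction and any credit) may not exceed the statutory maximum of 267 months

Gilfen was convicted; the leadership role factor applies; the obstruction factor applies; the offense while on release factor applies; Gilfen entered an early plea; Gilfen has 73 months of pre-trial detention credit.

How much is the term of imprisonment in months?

Leadership role enhancement: +31 months
Obstruction enhancement: +46 months
Offense while on release enhancement: +15 months
Adjusted term: 178 months + 31 months + 46 months + 15 months = 270 months
Early plea reduction: 15% of 270 months = 40 months (rounded down)
After reduction: 270 − 40 = 230 months
Less pre-trial detention credit: 230 months − 73 months = 157 months
Cap at 267 months: 157 months is within the cap, no reduction.

157 months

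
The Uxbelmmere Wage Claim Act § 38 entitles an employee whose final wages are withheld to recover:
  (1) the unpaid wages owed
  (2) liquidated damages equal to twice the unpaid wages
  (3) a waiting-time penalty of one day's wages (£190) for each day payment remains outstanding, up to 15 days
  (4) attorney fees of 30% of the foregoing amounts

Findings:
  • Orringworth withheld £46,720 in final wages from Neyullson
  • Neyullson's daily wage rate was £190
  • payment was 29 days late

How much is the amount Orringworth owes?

Doubled: 2 × £46,720 = £93,440
Penalty days: min(29, 15) = 15
Waiting-time penalty: 15 × £190 = £2,850
Subtotal: £46,720 + £93,440 + £2,850 = £143,010
Attorney fees: 30% of £143,010 = £42,903
Total award: £143,010 + £42,903 = £185,913

£185,913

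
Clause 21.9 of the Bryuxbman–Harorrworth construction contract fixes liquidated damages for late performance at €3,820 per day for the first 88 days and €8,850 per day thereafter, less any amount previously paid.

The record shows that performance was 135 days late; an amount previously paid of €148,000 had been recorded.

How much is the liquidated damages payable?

€604,110

First 88 days: 88 × €3,820 = €336,160
Remaining days: (135 − 88) × €8,850 = €415,950
Accrued per-day damages: €336,160 + €415,950 = €752,110
Less amount previously paid: €752,110 − €148,000 = €604,110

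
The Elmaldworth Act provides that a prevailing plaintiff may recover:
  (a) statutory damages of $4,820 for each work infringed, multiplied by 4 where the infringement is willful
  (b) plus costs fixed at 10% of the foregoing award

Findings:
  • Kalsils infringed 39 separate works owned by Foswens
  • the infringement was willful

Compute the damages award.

$827,112

Statutory damages: 39 × $4,820 = $187,980
Multiplied by 4: 4 × $187,980 = $751,920
Costs: 10% of $751,920 = $75,192
Award plus costs: $751,920 + $75,192 = $827,112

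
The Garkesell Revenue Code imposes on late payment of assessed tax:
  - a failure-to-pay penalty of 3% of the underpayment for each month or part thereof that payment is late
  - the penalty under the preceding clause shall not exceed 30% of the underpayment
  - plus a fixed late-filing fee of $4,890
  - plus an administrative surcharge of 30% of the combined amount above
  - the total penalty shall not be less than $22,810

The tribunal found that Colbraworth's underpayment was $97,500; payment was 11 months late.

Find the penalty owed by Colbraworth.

Penalty: $44,382

Accrued rate: 3% × 11 = 33%, capped at 30% → 30%
Failure-to-pay penalty: 30% of $97,500 = $29,250
Penalty before surcharge: $29,250 + $4,890 = $34,140
Administrative surcharge: 30% of $34,140 = $10,242
Total penalty: $34,140 + $10,242 = $44,382
Minimum $22,810: $44,382 meets the minimum, no increase.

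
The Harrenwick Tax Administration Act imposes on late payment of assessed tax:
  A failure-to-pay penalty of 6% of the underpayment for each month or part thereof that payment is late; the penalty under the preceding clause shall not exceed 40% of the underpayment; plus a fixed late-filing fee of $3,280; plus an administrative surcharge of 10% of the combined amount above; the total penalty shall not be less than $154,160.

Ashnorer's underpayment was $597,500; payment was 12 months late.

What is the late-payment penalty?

Penalty: $266,508

Accrued rate: 6% × 12 = 72%, capped at 40% → 40%
Failure-to-pay penalty: 40% of $597,500 = $239,000
Penalty before surcharge: $239,000 + $3,280 = $242,280
Administrative surcharge: 10% of $242,280 = $24,228
Total penalty: $242,280 + $24,228 = $266,508
Minimum $154,160: $266,508 meets the minimum, no increase.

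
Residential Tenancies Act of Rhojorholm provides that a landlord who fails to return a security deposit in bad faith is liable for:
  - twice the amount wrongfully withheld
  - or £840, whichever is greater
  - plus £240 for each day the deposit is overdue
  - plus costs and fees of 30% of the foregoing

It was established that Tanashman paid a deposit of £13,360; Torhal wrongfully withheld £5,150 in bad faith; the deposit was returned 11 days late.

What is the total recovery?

£16,822

Doubled: 2 × £5,150 = £10,300
Minimum £840: £10,300 meets the minimum, no increase.
Late-return penalty: 11 × £240 = £2,640
Damages plus late penalty: £10,300 + £2,640 = £12,940
Costs and fees: 30% of £12,940 = £3,882
Total recovery: £12,940 + £3,882 = £16,822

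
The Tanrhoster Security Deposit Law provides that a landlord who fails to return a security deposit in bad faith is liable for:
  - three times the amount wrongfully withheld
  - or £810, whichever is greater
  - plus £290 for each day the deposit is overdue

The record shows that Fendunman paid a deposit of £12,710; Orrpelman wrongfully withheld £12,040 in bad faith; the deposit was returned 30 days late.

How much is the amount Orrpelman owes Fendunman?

£44,820

Trebled: 3 × £12,040 = £36,120
Minimum £810: £36,120 meets the minimum, no increase.
Late-return penalty: 30 × £290 = £8,700
Damages plus late penalty: £36,120 + £8,700 = £44,820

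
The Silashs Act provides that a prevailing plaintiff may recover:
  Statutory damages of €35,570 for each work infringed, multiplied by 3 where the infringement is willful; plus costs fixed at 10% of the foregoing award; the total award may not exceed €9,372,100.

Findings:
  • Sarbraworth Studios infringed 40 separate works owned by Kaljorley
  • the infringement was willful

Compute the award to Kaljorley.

€4,695,240

Statutory damages: 40 × €35,570 = €1,422,800
Trebled: 3 × €1,422,800 = €4,268,400
Costs: 10% of €4,268,400 = €426,840
Award plus costs: €4,268,400 + €426,840 = €4,695,240
Cap at €9,372,100: €4,695,240 is within the cap, no reduction.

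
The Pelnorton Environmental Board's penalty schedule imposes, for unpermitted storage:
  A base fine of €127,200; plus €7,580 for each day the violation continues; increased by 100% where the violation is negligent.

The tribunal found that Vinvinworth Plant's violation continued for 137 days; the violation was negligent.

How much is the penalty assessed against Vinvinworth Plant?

€2,331,320

Per-day component: 137 × €7,580 = €1,038,460
Base plus per-day: €127,200 + €1,038,460 = €1,165,660
Enhancement: 100% of €1,165,660 = €1,165,660
Enhanced fine: €1,165,660 + €1,165,660 = €2,331,320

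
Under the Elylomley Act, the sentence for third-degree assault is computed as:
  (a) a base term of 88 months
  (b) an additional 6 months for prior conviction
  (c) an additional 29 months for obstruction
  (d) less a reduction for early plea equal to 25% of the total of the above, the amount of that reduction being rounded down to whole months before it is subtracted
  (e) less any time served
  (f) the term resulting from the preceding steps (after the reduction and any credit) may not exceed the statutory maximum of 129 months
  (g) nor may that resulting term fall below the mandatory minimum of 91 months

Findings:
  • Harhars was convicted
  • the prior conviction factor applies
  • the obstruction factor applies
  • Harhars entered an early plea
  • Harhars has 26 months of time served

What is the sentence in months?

Sentence: 91 months

Prior conviction enhancement: +6 months
Obstruction enhancement: +29 months
Adjusted term: 88 months + 6 months + 29 months = 123 months
Early plea reduction: 25% of 123 months = 30 months (rounded down)
After reduction: 123 − 30 = 93 months
Less time served: 93 months − 26 months = 67 months
Cap at 129 months: 67 months is within the cap, no reduction.
Minimum 91 months: 67 months is below the minimum → 91 months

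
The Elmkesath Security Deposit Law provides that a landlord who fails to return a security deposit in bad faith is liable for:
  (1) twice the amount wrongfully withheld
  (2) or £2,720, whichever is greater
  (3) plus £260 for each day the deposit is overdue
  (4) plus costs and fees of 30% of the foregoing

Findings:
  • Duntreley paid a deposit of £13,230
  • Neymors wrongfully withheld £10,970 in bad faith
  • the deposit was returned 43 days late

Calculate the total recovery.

Recovery: £43,056

Doubled: 2 × £10,970 = £21,940
Minimum £2,720: £21,940 meets the minimum, no increase.
Late-return penalty: 43 × £260 = £11,180
Damages plus late penalty: £21,940 + £11,180 = £33,120
Costs and fees: 30% of £33,120 = £9,936
Total recovery: £33,120 + £9,936 = £43,056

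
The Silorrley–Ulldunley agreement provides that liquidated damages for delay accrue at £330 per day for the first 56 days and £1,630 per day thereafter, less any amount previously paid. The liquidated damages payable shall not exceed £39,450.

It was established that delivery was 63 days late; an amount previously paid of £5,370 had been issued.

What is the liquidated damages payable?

£24,520

First 56 days: 56 × £330 = £18,480
Remaining days: (63 − 56) × £1,630 = £11,410
Accrued per-day damages: £18,480 + £11,410 = £29,890
Less amount previously paid: £29,890 − £5,370 = £24,520
Cap at £39,450: £24,520 is within the cap, no reduction.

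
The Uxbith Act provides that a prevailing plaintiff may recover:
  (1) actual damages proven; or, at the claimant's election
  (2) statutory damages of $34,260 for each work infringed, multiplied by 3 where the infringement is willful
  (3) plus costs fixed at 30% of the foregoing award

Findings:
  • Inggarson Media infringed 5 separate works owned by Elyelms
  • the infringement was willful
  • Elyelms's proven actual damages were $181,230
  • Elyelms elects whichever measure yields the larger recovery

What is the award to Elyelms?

$668,070

Statutory damages: 5 × $34,260 = $171,300
Trebled: 3 × $171,300 = $513,900
Greater of actual damages ($181,230) or enhanced statutory damages ($513,900): $513,900
Costs: 30% of $513,900 = $154,170
Award plus costs: $513,900 + $154,170 = $668,070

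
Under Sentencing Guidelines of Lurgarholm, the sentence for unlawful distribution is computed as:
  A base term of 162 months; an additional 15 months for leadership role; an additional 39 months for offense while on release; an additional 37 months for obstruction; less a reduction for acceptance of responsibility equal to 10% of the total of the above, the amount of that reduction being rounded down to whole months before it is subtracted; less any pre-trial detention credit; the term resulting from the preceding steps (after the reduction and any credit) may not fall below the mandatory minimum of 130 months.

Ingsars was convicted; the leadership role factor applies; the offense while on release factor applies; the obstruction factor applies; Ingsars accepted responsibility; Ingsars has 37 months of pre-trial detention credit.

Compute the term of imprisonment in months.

191 months

Leadership role enhancement: +15 months
Offense while on release enhancement: +39 months
Obstruction enhancement: +37 months
Adjusted term: 162 months + 15 months + 39 months + 37 months = 253 months
Acceptance of responsibility reduction: 10% of 253 months = 25 months (rounded down)
After reduction: 253 − 25 = 228 months
Less pre-trial detention credit: 228 months − 37 months = 191 months
Minimum 130 months: 191 months meets the minimum, no increase.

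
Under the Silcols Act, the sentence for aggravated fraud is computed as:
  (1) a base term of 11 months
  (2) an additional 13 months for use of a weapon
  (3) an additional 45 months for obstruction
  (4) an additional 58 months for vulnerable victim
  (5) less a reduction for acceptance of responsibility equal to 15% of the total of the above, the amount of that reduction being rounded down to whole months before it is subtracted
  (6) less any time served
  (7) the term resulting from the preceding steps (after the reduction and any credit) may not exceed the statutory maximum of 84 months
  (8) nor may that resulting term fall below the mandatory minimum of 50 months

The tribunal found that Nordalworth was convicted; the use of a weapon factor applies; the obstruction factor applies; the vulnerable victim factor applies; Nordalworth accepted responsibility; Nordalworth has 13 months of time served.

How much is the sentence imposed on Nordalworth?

Use of a weapon enhancement: +13 months
Obstruction enhancement: +45 months
Vulnerable victim enhancement: +58 months
Adjusted term: 11 months + 13 months + 45 months + 58 months = 127 months
Acceptance of responsibility reduction: 15% of 127 months = 19 months (rounded down)
After reduction: 127 − 19 = 108 months
Less time served: 108 months − 13 months = 95 months
Cap at 84 months: 95 months exceeds the cap → 84 months
Minimum 50 months: 84 months meets the minimum, no increase.

84 months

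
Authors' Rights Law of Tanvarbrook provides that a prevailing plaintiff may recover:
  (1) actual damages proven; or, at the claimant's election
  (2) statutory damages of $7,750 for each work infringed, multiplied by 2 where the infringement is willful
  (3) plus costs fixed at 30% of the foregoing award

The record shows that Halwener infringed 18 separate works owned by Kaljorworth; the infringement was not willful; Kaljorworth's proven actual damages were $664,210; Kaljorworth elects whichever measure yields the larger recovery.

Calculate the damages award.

$863,473

Statutory damages: 18 × $7,750 = $139,500
Infringement not willful: no ×2 enhancement.
Greater of actual damages ($664,210) or statutory damages ($139,500): $664,210
Costs: 30% of $664,210 = $199,263
Award plus costs: $664,210 + $199,263 = $863,473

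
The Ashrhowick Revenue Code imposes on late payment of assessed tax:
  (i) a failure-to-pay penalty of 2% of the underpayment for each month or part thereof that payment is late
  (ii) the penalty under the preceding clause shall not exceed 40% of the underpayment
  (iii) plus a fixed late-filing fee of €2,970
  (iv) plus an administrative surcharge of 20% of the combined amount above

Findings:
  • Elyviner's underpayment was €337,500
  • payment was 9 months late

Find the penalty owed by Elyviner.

€76,464

Accrued rate: 2% × 9 = 18%, capped at 40% → 18%
Failure-to-pay penalty: 18% of €337,500 = €60,750
Penalty before surcharge: €60,750 + €2,970 = €63,720
Administrative surcharge: 20% of €63,720 = €12,744
Total penalty: €63,720 + €12,744 = €76,464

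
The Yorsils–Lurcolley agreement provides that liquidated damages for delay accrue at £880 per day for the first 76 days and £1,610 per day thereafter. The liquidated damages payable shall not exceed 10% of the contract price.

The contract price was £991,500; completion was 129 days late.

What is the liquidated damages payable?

£99,150

First 76 days: 76 × £880 = £66,880
Remaining days: (129 − 76) × £1,610 = £85,330
Accrued per-day damages: £66,880 + £85,330 = £152,210
Cap: 10% of £991,500 = £99,150
Cap at £99,150: £152,210 exceeds the cap → £99,150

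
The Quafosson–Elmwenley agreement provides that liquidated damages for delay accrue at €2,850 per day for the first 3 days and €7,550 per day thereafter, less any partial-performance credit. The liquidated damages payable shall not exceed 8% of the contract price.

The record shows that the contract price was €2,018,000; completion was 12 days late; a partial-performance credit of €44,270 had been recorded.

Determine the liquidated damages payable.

€32,230

First 3 days: 3 × €2,850 = €8,550
Remaining days: (12 − 3) × €7,550 = €67,950
Accrued per-day damages: €8,550 + €67,950 = €76,500
Less partial-performance credit: €76,500 − €44,270 = €32,230
Cap: 8% of €2,018,000 = €161,440
Cap at €161,440: €32,230 is within the cap, no reduction.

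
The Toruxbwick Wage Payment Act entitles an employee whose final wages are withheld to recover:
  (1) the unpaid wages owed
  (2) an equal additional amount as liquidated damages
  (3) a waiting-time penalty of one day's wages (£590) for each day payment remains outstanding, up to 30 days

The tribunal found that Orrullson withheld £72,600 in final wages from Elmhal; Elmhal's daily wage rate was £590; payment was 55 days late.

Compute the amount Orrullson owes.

£162,900

Liquidated damages (equal amount): £72,600
Penalty days: min(55, 30) = 30
Waiting-time penalty: 30 × £590 = £17,700
Total award: £72,600 + £72,600 + £17,700 = £162,900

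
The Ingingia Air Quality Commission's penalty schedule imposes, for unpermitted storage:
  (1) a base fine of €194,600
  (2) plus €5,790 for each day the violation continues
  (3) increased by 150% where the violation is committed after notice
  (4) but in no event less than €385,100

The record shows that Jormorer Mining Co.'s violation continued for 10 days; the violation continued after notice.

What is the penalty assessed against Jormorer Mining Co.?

Per-day component: 10 × €5,790 = €57,900
Base plus per-day: €194,600 + €57,900 = €252,500
Enhancement: 150% of €252,500 = €378,750
Enhanced fine: €252,500 + €378,750 = €631,250
Minimum €385,100: €631,250 meets the minimum, no increase.

€631,250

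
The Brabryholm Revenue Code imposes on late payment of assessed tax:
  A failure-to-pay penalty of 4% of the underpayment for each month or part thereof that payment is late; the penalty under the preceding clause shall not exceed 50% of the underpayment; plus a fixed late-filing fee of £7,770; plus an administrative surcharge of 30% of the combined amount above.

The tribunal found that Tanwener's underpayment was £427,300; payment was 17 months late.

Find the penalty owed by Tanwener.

Accrued rate: 4% × 17 = 68%, capped at 50% → 50%
Failure-to-pay penalty: 50% of £427,300 = £213,650
Penalty before surcharge: £213,650 + £7,770 = £221,420
Administrative surcharge: 30% of £221,420 = £66,426
Total penalty: £221,420 + £66,426 = £287,846

£287,846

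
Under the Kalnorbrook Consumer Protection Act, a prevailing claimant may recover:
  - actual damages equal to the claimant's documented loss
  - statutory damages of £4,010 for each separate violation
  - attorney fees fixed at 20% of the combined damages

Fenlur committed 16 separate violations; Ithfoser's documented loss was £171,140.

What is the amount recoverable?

£282,360

Statutory damages: 16 × £4,010 = £64,160
Combined damages: £171,140 + £64,160 = £235,300
Attorney fees: 20% of £235,300 = £47,060
Total recovery: £235,300 + £47,060 = £282,360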